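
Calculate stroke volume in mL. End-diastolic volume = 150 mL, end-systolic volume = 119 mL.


SV = EDV - ESV
SV = 150 - 119
SV = 31 mL


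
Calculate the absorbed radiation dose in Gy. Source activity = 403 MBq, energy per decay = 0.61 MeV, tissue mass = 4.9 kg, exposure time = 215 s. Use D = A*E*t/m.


A = 403 MBq = 4.0300e+08 Bq
E = 0.61 MeV = 9.7722e-14 J
D = A*E*t/m = 4.0300e+08*9.7722e-14*215/4.9
D = 0.001728 Gy


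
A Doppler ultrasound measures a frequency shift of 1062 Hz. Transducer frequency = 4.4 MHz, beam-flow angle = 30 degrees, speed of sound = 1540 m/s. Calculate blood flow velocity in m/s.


v = fd * c / (2 * f0 * cos(theta))
v = 1062 * 1540 / (2 * 4.4000e+06 * cos(30))
v = 0.2146 m/s


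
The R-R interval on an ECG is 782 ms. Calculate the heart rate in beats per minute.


HR = 60 / RR_interval(s)
RR = 782 ms = 0.782 s
HR = 60 / 0.782 = 76.73 bpm


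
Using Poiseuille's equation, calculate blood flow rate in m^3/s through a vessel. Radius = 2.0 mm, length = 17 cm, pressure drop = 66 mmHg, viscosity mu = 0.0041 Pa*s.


Q = pi*r^4*dP / (8*mu*L)
r = 0.002 m, L = 0.17 m
dP = 66 mmHg = 8799.252 Pa
Q = 7.9322e-05 m^3/s


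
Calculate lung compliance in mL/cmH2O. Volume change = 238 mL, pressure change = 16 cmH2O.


C = dV / dP
C = 238 / 16
C = 14.88 mL/cmH2O


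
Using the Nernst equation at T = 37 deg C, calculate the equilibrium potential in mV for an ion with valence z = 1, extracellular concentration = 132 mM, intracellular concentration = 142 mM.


E = (RT/(zF)) * ln(C_out/C_in)
T = 37 + 273.15 = 310.15 K
E = (8.314 * 310.15 / (1 * 96485)) * ln(132/142)
E = -1.952 mV


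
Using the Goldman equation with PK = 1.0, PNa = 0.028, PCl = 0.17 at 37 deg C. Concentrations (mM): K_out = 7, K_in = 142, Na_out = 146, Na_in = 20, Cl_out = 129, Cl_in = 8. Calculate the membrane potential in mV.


Vm = (RT/F)*ln((PK*Ko + PNa*Nao + PCl*Cli)/(PK*Ki + PNa*Nai + PCl*Clo))
Numer = 12.448, Denom = 164.49
Vm = -68.99 mV


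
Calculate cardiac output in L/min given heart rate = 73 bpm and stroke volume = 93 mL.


CO = HR * SV
CO = 73 * 93 / 1000
CO = 6.789 L/min


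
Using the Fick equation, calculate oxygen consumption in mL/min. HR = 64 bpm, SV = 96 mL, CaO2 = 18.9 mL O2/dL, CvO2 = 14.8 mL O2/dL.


CO = HR*SV = 64*96/1000 = 6.144 L/min
a-v O2 diff = 18.9 - 14.8 = 4.1 mL/dL
VO2 = CO * (CaO2-CvO2) * 10 dL/L
VO2 = 6.144 * 4.1 * 10
VO2 = 251.9 mL/min


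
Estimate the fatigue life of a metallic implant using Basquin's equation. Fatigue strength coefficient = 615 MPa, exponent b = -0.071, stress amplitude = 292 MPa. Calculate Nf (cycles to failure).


sigma_a = sigma_f' * (2Nf)^b
2Nf = (sigma_a/sigma_f')^(1/b)
2Nf = (292/615)^(1/-0.071)
2Nf = 35993.914
Nf = 1.8e+04


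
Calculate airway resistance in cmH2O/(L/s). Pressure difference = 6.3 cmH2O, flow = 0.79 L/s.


R = dP / flow
R = 6.3 / 0.79
R = 7.975 cmH2O/(L/s)


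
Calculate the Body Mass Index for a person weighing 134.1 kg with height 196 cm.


BMI = weight / height^2
height = 196 cm = 1.96 m
BMI = 134.1 / 1.96^2
BMI = 34.91 kg/m^2


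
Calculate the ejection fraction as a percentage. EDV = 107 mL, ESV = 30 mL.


SV = EDV - ESV = 107 - 30 = 77 mL
EF = SV/EDV * 100 = 77/107 * 100
EF = 71.96%


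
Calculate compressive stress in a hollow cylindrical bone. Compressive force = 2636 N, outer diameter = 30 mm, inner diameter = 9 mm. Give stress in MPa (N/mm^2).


A = pi*(r_o^2 - r_i^2)
r_o = 15 mm, r_i = 4.5 mm
A = 643.241 mm^2
sigma = F/A = 2636 / 643.241
sigma = 4.098 MPa


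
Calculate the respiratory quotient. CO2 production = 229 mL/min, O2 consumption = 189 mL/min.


RQ = VCO2 / VO2
RQ = 229 / 189
RQ = 1.212


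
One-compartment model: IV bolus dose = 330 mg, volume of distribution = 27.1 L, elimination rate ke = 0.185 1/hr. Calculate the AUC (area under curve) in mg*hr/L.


C0 = Dose/Vd = 330/27.1 = 12.1771 mg/L
AUC = C0/ke = 12.1771/0.185
AUC = 65.82 mg*hr/L


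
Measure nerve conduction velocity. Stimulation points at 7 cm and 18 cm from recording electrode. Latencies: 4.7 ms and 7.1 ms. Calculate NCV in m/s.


Distance = (18 - 7) / 100 = 0.11 m
dt = (7.1 - 4.7) / 1000 = 0.0024 s
NCV = dist / dt = 45.83 m/s


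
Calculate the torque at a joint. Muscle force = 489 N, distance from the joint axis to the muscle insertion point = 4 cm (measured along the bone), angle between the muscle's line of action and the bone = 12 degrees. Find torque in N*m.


Torque = F * d * sin(theta)   (moment arm = d*sin(theta))
d = 4 cm = 0.04 m
Torque = 489 * 0.04 * sin(12)
Torque = 4.067 N*m


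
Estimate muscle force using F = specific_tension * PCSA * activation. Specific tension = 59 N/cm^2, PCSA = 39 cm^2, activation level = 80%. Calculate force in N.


F = sigma * PCSA * activation
F = 59 * 39 * 0.8
F = 1841 N


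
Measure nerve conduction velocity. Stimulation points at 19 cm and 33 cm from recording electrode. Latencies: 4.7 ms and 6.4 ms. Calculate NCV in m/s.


Distance = (33 - 19) / 100 = 0.14 m
dt = (6.4 - 4.7) / 1000 = 0.0017 s
NCV = dist / dt = 82.35 m/s


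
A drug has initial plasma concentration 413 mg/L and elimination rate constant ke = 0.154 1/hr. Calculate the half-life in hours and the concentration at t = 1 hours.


t_half = ln(2) / ke = 0.693147 / 0.154 = 4.501 hr
C(t) = C0 * exp(-ke*t) = 413 * exp(-0.154*1)
C(1) = 354.1 mg/L


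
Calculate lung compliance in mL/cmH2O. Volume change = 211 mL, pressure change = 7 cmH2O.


C = dV / dP
C = 211 / 7
C = 30.14 mL/cmH2O


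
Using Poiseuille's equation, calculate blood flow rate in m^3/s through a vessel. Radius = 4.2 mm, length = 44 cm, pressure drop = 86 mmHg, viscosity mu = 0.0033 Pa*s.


Q = pi*r^4*dP / (8*mu*L)
r = 0.0042 m, L = 0.44 m
dP = 86 mmHg = 11465.692 Pa
Q = 9.6492e-04 m^3/s


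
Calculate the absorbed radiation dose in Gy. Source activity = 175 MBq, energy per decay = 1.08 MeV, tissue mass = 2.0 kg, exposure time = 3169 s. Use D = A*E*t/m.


A = 175 MBq = 1.7500e+08 Bq
E = 1.08 MeV = 1.73016e-13 J
D = A*E*t/m = 1.7500e+08*1.73016e-13*3169/2.0
D = 0.04798 Gy


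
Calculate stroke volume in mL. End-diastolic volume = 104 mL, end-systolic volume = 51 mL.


SV = EDV - ESV
SV = 104 - 51
SV = 53 mL


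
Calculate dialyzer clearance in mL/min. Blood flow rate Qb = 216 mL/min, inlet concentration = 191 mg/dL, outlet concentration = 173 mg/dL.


K = Qb * (Cb_in - Cb_out) / Cb_in
K = 216 * (191 - 173) / 191
K = 20.36 mL/min


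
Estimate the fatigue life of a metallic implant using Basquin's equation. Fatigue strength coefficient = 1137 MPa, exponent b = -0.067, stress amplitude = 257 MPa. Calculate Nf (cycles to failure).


sigma_a = sigma_f' * (2Nf)^b
2Nf = (sigma_a/sigma_f')^(1/b)
2Nf = (257/1137)^(1/-0.067)
2Nf = 4.3572658e+09
Nf = 2.1786e+09


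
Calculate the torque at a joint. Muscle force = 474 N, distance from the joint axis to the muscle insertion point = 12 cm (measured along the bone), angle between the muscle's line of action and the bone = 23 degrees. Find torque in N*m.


Torque = F * d * sin(theta)   (moment arm = d*sin(theta))
d = 12 cm = 0.12 m
Torque = 474 * 0.12 * sin(23)
Torque = 22.22 N*m


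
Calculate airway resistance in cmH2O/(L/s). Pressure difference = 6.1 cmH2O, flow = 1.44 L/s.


R = dP / flow
R = 6.1 / 1.44
R = 4.236 cmH2O/(L/s)


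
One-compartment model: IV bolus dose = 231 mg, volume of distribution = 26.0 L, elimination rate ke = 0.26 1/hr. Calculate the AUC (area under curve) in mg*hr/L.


C0 = Dose/Vd = 231/26.0 = 8.88462 mg/L
AUC = C0/ke = 8.88462/0.26
AUC = 34.17 mg*hr/L


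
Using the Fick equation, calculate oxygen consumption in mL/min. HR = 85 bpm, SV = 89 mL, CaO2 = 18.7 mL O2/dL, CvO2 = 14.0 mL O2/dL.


CO = HR*SV = 85*89/1000 = 7.565 L/min
a-v O2 diff = 18.7 - 14.0 = 4.7 mL/dL
VO2 = CO * (CaO2-CvO2) * 10 dL/L
VO2 = 7.565 * 4.7 * 10
VO2 = 355.6 mL/min


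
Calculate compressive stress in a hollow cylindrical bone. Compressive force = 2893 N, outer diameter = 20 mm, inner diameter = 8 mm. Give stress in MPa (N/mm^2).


A = pi*(r_o^2 - r_i^2)
r_o = 10 mm, r_i = 4 mm
A = 263.894 mm^2
sigma = F/A = 2893 / 263.894
sigma = 10.96 MPa


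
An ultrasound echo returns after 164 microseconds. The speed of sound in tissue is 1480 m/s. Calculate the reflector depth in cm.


depth = c * t / 2
t = 164 us = 1.6400e-04 s
depth = 1480 * 1.6400e-04 / 2
depth = 0.12136 m = 12.136 cm


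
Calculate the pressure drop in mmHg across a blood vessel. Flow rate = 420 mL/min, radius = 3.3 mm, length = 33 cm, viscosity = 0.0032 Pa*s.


dP = 8*mu*L*Q / (pi*r^4)
Q = 420 mL/min = 7e-06 m^3/s
dP = 158.725 Pa = 158.725 / 133.322 mmHg = 1.191 mmHg


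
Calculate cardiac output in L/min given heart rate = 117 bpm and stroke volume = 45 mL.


CO = HR * SV
CO = 117 * 45 / 1000
CO = 5.265 L/min


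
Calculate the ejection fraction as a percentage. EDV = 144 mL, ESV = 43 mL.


SV = EDV - ESV = 144 - 43 = 101 mL
EF = SV/EDV * 100 = 101/144 * 100
EF = 70.14%


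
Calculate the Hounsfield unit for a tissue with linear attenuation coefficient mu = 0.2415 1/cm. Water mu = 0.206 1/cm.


HU = ((mu_tissue - mu_water) / mu_water) * 1000
HU = ((0.2415 - 0.206) / 0.206) * 1000
HU = 172.3


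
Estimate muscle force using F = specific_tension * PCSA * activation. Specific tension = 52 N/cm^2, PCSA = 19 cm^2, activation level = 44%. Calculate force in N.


F = sigma * PCSA * activation
F = 52 * 19 * 0.44
F = 434.7 N


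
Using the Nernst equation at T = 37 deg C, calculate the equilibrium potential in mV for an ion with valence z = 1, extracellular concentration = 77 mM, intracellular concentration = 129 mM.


E = (RT/(zF)) * ln(C_out/C_in)
T = 37 + 273.15 = 310.15 K
E = (8.314 * 310.15 / (1 * 96485)) * ln(77/129)
E = -13.79 mV


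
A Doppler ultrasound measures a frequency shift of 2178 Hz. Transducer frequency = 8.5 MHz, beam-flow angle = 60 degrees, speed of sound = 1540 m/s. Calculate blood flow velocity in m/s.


v = fd * c / (2 * f0 * cos(theta))
v = 2178 * 1540 / (2 * 8.5000e+06 * cos(60))
v = 0.3946 m/s


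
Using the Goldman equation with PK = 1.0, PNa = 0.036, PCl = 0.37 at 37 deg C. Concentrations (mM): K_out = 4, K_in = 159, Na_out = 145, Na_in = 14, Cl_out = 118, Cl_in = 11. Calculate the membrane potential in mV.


Vm = (RT/F)*ln((PK*Ko + PNa*Nao + PCl*Cli)/(PK*Ki + PNa*Nai + PCl*Clo))
Numer = 13.29, Denom = 203.164
Vm = -72.88 mV


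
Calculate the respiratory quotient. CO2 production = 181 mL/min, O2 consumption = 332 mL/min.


RQ = VCO2 / VO2
RQ = 181 / 332
RQ = 0.5452


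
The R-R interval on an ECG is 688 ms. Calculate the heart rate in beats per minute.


HR = 60 / RR_interval(s)
RR = 688 ms = 0.688 s
HR = 60 / 0.688 = 87.21 bpm


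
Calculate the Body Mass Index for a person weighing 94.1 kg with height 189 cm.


BMI = weight / height^2
height = 189 cm = 1.89 m
BMI = 94.1 / 1.89^2
BMI = 26.34 kg/m^2


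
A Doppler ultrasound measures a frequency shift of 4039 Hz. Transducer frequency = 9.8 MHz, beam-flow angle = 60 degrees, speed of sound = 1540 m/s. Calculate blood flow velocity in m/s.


v = fd * c / (2 * f0 * cos(theta))
v = 4039 * 1540 / (2 * 9.8000e+06 * cos(60))
v = 0.6347 m/s


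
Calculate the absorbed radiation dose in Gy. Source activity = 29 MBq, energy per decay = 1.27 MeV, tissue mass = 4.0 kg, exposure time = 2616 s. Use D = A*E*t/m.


A = 29 MBq = 2.9000e+07 Bq
E = 1.27 MeV = 2.03454e-13 J
D = A*E*t/m = 2.9000e+07*2.03454e-13*2616/4.0
D = 0.003859 Gy


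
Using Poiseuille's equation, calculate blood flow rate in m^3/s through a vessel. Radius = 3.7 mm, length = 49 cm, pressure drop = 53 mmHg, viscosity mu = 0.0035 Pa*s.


Q = pi*r^4*dP / (8*mu*L)
r = 0.0037 m, L = 0.49 m
dP = 53 mmHg = 7066.066 Pa
Q = 3.0324e-04 m^3/s


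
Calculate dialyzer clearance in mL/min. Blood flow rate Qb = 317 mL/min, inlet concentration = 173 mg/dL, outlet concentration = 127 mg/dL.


K = Qb * (Cb_in - Cb_out) / Cb_in
K = 317 * (173 - 127) / 173
K = 84.29 mL/min


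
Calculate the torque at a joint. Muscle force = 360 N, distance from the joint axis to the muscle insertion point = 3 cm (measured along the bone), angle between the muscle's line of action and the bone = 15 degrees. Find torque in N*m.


Torque = F * d * sin(theta)   (moment arm = d*sin(theta))
d = 3 cm = 0.03 m
Torque = 360 * 0.03 * sin(15)
Torque = 2.795 N*m


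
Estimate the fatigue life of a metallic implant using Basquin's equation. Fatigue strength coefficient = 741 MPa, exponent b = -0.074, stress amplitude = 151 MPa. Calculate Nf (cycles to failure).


sigma_a = sigma_f' * (2Nf)^b
2Nf = (sigma_a/sigma_f')^(1/b)
2Nf = (151/741)^(1/-0.074)
2Nf = 2.1661709e+09
Nf = 1.0831e+09


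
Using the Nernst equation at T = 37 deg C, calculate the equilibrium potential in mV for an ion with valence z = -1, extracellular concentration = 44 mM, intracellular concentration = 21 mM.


E = (RT/(zF)) * ln(C_out/C_in)
T = 37 + 273.15 = 310.15 K
E = (8.314 * 310.15 / (-1 * 96485)) * ln(44/21)
E = -19.77 mV


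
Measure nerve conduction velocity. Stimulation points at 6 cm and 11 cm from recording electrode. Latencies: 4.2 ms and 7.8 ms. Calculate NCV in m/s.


Distance = (11 - 6) / 100 = 0.05 m
dt = (7.8 - 4.2) / 1000 = 0.0036 s
NCV = dist / dt = 13.89 m/s


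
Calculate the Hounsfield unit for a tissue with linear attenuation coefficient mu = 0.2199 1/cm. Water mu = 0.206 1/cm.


HU = ((mu_tissue - mu_water) / mu_water) * 1000
HU = ((0.2199 - 0.206) / 0.206) * 1000
HU = 67.48


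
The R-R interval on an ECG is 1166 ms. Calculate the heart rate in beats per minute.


HR = 60 / RR_interval(s)
RR = 1166 ms = 1.166 s
HR = 60 / 1.166 = 51.46 bpm


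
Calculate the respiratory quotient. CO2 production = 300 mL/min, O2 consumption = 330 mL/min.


RQ = VCO2 / VO2
RQ = 300 / 330
RQ = 0.9091


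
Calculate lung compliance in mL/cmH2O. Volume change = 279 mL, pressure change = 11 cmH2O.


C = dV / dP
C = 279 / 11
C = 25.36 mL/cmH2O


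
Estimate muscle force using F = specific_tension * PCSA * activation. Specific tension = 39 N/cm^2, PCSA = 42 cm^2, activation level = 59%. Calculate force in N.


F = sigma * PCSA * activation
F = 39 * 42 * 0.59
F = 966.4 N


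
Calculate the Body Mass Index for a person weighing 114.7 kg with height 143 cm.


BMI = weight / height^2
height = 143 cm = 1.43 m
BMI = 114.7 / 1.43^2
BMI = 56.09 kg/m^2


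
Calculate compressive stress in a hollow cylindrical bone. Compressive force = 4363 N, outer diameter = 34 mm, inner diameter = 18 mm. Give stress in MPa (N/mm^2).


A = pi*(r_o^2 - r_i^2)
r_o = 17 mm, r_i = 9 mm
A = 653.451 mm^2
sigma = F/A = 4363 / 653.451
sigma = 6.677 MPa


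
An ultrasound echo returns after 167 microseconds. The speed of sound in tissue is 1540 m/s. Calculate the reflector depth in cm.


depth = c * t / 2
t = 167 us = 1.6700e-04 s
depth = 1540 * 1.6700e-04 / 2
depth = 0.12859 m = 12.859 cm


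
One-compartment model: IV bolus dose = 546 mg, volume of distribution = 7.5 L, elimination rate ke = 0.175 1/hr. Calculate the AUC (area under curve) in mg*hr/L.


C0 = Dose/Vd = 546/7.5 = 72.8 mg/L
AUC = C0/ke = 72.8/0.175
AUC = 416 mg*hr/L


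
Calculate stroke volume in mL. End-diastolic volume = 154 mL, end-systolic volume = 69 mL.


SV = EDV - ESV
SV = 154 - 69
SV = 85 mL


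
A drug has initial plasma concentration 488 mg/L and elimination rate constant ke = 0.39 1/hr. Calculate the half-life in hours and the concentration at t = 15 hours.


t_half = ln(2) / ke = 0.693147 / 0.39 = 1.777 hr
C(t) = C0 * exp(-ke*t) = 488 * exp(-0.39*15)
C(15) = 1.405 mg/L


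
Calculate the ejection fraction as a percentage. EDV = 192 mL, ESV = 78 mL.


SV = EDV - ESV = 192 - 78 = 114 mL
EF = SV/EDV * 100 = 114/192 * 100
EF = 59.38%


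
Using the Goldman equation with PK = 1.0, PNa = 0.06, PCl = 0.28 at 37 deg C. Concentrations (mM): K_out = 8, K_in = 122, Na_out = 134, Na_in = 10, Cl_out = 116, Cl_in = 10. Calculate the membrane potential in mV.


Vm = (RT/F)*ln((PK*Ko + PNa*Nao + PCl*Cli)/(PK*Ki + PNa*Nai + PCl*Clo))
Numer = 18.84, Denom = 155.08
Vm = -56.34 mV


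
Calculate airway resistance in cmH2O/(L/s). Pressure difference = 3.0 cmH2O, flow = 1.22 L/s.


R = dP / flow
R = 3.0 / 1.22
R = 2.459 cmH2O/(L/s)


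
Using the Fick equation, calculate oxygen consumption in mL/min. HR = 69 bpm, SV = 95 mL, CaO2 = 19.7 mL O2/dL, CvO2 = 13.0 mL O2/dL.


CO = HR*SV = 69*95/1000 = 6.555 L/min
a-v O2 diff = 19.7 - 13.0 = 6.7 mL/dL
VO2 = CO * (CaO2-CvO2) * 10 dL/L
VO2 = 6.555 * 6.7 * 10
VO2 = 439.2 mL/min


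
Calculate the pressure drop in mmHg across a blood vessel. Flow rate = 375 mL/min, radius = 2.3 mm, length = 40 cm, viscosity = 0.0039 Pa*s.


dP = 8*mu*L*Q / (pi*r^4)
Q = 375 mL/min = 6.25e-06 m^3/s
dP = 887.224 Pa = 887.224 / 133.322 mmHg = 6.655 mmHg


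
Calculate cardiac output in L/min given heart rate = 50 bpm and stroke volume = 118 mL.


CO = HR * SV
CO = 50 * 118 / 1000
CO = 5.9 L/min


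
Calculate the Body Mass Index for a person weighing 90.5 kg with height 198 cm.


BMI = weight / height^2
height = 198 cm = 1.98 m
BMI = 90.5 / 1.98^2
BMI = 23.08 kg/m^2


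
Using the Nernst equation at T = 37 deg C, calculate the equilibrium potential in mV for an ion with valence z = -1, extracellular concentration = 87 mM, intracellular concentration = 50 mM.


E = (RT/(zF)) * ln(C_out/C_in)
T = 37 + 273.15 = 310.15 K
E = (8.314 * 310.15 / (-1 * 96485)) * ln(87/50)
E = -14.8 mV


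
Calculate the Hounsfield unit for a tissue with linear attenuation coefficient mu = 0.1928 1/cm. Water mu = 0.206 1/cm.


HU = ((mu_tissue - mu_water) / mu_water) * 1000
HU = ((0.1928 - 0.206) / 0.206) * 1000
HU = -64.08


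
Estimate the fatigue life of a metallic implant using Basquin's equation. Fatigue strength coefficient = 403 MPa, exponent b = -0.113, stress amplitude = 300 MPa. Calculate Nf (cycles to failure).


sigma_a = sigma_f' * (2Nf)^b
2Nf = (sigma_a/sigma_f')^(1/b)
2Nf = (300/403)^(1/-0.113)
2Nf = 13.626046
Nf = 6.813


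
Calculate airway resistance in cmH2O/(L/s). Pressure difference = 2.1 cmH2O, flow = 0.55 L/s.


R = dP / flow
R = 2.1 / 0.55
R = 3.818 cmH2O/(L/s)


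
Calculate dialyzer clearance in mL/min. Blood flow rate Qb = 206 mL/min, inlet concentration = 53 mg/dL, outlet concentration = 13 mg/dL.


K = Qb * (Cb_in - Cb_out) / Cb_in
K = 206 * (53 - 13) / 53
K = 155.5 mL/min


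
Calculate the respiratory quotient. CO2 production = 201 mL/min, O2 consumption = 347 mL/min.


RQ = VCO2 / VO2
RQ = 201 / 347
RQ = 0.5793


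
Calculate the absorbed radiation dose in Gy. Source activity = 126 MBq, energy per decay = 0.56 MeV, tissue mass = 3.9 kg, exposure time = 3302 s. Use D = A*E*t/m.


A = 126 MBq = 1.2600e+08 Bq
E = 0.56 MeV = 8.9712e-14 J
D = A*E*t/m = 1.2600e+08*8.9712e-14*3302/3.9
D = 0.00957 Gy


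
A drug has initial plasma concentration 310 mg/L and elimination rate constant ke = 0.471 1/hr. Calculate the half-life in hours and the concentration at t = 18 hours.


t_half = ln(2) / ke = 0.693147 / 0.471 = 1.472 hr
C(t) = C0 * exp(-ke*t) = 310 * exp(-0.471*18)
C(18) = 0.06448 mg/L


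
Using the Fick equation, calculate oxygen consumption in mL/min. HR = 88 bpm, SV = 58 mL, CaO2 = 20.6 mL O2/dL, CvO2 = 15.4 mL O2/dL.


CO = HR*SV = 88*58/1000 = 5.104 L/min
a-v O2 diff = 20.6 - 15.4 = 5.2 mL/dL
VO2 = CO * (CaO2-CvO2) * 10 dL/L
VO2 = 5.104 * 5.2 * 10
VO2 = 265.4 mL/min


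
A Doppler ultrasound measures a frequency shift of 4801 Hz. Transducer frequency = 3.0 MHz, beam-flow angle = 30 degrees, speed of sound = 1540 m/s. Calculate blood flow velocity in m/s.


v = fd * c / (2 * f0 * cos(theta))
v = 4801 * 1540 / (2 * 3.0000e+06 * cos(30))
v = 1.423 m/s


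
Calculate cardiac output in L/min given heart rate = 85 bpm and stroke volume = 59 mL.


CO = HR * SV
CO = 85 * 59 / 1000
CO = 5.015 L/min


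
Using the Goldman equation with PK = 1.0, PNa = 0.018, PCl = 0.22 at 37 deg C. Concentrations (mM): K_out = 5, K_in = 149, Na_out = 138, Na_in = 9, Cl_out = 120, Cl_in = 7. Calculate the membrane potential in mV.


Vm = (RT/F)*ln((PK*Ko + PNa*Nao + PCl*Cli)/(PK*Ki + PNa*Nai + PCl*Clo))
Numer = 9.024, Denom = 175.562
Vm = -79.32 mV


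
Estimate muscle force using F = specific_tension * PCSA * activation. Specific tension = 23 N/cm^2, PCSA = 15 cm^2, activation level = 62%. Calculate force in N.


F = sigma * PCSA * activation
F = 23 * 15 * 0.62
F = 213.9 N


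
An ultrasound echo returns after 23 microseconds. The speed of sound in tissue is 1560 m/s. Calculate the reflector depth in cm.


depth = c * t / 2
t = 23 us = 2.3000e-05 s
depth = 1560 * 2.3000e-05 / 2
depth = 0.01794 m = 1.794 cm


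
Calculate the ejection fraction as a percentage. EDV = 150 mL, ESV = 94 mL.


SV = EDV - ESV = 150 - 94 = 56 mL
EF = SV/EDV * 100 = 56/150 * 100
EF = 37.33%


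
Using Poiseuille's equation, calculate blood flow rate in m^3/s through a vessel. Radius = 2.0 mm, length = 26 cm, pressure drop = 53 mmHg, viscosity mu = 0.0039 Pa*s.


Q = pi*r^4*dP / (8*mu*L)
r = 0.002 m, L = 0.26 m
dP = 53 mmHg = 7066.066 Pa
Q = 4.3784e-05 m^3/s


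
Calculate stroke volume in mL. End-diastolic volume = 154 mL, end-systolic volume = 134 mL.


SV = EDV - ESV
SV = 154 - 134
SV = 20 mL


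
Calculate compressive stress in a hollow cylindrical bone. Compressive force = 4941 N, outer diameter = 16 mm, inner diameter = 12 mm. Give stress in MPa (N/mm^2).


A = pi*(r_o^2 - r_i^2)
r_o = 8 mm, r_i = 6 mm
A = 87.9646 mm^2
sigma = F/A = 4941 / 87.9646
sigma = 56.17 MPa


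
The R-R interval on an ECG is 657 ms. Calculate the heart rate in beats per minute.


HR = 60 / RR_interval(s)
RR = 657 ms = 0.657 s
HR = 60 / 0.657 = 91.32 bpm


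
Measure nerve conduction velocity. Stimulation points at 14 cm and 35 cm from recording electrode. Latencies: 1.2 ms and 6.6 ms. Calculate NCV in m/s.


Distance = (35 - 14) / 100 = 0.21 m
dt = (6.6 - 1.2) / 1000 = 0.0054 s
NCV = dist / dt = 38.89 m/s


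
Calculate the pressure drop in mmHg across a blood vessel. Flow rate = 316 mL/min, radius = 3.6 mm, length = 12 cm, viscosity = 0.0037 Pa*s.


dP = 8*mu*L*Q / (pi*r^4)
Q = 316 mL/min = 5.26667e-06 m^3/s
dP = 35.4527 Pa = 35.4527 / 133.322 mmHg = 0.2659 mmHg


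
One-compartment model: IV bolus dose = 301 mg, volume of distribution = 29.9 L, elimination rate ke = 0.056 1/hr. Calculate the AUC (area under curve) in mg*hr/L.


C0 = Dose/Vd = 301/29.9 = 10.0669 mg/L
AUC = C0/ke = 10.0669/0.056
AUC = 179.8 mg*hr/L


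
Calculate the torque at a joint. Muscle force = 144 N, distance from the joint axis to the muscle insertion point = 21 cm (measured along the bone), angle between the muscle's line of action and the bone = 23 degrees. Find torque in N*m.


Torque = F * d * sin(theta)   (moment arm = d*sin(theta))
d = 21 cm = 0.21 m
Torque = 144 * 0.21 * sin(23)
Torque = 11.82 N*m


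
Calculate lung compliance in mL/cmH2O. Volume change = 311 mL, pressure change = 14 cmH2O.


C = dV / dP
C = 311 / 14
C = 22.21 mL/cmH2O


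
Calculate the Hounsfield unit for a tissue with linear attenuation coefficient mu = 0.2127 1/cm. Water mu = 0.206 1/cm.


HU = ((mu_tissue - mu_water) / mu_water) * 1000
HU = ((0.2127 - 0.206) / 0.206) * 1000
HU = 32.52


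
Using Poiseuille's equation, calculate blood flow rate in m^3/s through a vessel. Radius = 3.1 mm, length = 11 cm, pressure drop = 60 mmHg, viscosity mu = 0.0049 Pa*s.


Q = pi*r^4*dP / (8*mu*L)
r = 0.0031 m, L = 0.11 m
dP = 60 mmHg = 7999.32 Pa
Q = 5.3823e-04 m^3/s


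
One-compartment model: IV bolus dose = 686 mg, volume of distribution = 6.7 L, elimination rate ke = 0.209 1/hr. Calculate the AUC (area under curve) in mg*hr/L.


C0 = Dose/Vd = 686/6.7 = 102.388 mg/L
AUC = C0/ke = 102.388/0.209
AUC = 489.9 mg*hr/L


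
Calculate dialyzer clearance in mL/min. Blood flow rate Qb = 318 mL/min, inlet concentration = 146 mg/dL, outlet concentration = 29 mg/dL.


K = Qb * (Cb_in - Cb_out) / Cb_in
K = 318 * (146 - 29) / 146
K = 254.8 mL/min


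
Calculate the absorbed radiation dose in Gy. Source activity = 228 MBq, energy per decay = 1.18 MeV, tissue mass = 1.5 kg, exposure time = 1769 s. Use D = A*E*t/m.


A = 228 MBq = 2.2800e+08 Bq
E = 1.18 MeV = 1.89036e-13 J
D = A*E*t/m = 2.2800e+08*1.89036e-13*1769/1.5
D = 0.05083 Gy


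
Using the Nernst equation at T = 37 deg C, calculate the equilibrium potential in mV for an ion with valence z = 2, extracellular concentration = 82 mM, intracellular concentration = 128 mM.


E = (RT/(zF)) * ln(C_out/C_in)
T = 37 + 273.15 = 310.15 K
E = (8.314 * 310.15 / (2 * 96485)) * ln(82/128)
E = -5.951 mV


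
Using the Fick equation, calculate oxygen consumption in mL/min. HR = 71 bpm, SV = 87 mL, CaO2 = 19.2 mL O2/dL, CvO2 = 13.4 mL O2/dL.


CO = HR*SV = 71*87/1000 = 6.177 L/min
a-v O2 diff = 19.2 - 13.4 = 5.8 mL/dL
VO2 = CO * (CaO2-CvO2) * 10 dL/L
VO2 = 6.177 * 5.8 * 10
VO2 = 358.3 mL/min


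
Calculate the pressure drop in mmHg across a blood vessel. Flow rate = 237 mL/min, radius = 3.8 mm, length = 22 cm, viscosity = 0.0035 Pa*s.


dP = 8*mu*L*Q / (pi*r^4)
Q = 237 mL/min = 3.95e-06 m^3/s
dP = 37.1444 Pa = 37.1444 / 133.322 mmHg = 0.2786 mmHg


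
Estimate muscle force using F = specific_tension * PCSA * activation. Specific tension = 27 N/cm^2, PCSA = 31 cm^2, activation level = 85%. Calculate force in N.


F = sigma * PCSA * activation
F = 27 * 31 * 0.85
F = 711.4 N


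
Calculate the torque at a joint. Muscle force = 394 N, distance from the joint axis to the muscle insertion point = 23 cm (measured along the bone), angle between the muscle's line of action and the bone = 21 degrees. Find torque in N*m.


Torque = F * d * sin(theta)   (moment arm = d*sin(theta))
d = 23 cm = 0.23 m
Torque = 394 * 0.23 * sin(21)
Torque = 32.48 N*m


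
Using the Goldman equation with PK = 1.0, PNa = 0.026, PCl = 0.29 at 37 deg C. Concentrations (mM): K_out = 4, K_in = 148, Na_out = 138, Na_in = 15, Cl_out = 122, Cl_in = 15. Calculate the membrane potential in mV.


Vm = (RT/F)*ln((PK*Ko + PNa*Nao + PCl*Cli)/(PK*Ki + PNa*Nai + PCl*Clo))
Numer = 11.938, Denom = 183.77
Vm = -73.07 mV


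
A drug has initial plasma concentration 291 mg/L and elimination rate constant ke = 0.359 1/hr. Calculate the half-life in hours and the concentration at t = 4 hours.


t_half = ln(2) / ke = 0.693147 / 0.359 = 1.931 hr
C(t) = C0 * exp(-ke*t) = 291 * exp(-0.359*4)
C(4) = 69.22 mg/L


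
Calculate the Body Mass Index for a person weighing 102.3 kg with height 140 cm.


BMI = weight / height^2
height = 140 cm = 1.4 m
BMI = 102.3 / 1.4^2
BMI = 52.19 kg/m^2


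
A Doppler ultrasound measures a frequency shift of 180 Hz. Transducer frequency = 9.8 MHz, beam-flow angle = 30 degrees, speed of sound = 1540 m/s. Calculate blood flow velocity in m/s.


v = fd * c / (2 * f0 * cos(theta))
v = 180 * 1540 / (2 * 9.8000e+06 * cos(30))
v = 0.01633 m/s


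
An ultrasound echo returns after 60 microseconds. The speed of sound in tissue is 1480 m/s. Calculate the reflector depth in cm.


depth = c * t / 2
t = 60 us = 6.0000e-05 s
depth = 1480 * 6.0000e-05 / 2
depth = 0.0444 m = 4.44 cm


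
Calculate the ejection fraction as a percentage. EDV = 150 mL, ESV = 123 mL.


SV = EDV - ESV = 150 - 123 = 27 mL
EF = SV/EDV * 100 = 27/150 * 100
EF = 18%


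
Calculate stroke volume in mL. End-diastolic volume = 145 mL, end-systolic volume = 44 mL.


SV = EDV - ESV
SV = 145 - 44
SV = 101 mL


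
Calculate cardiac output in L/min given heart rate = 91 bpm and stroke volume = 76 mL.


CO = HR * SV
CO = 91 * 76 / 1000
CO = 6.916 L/min


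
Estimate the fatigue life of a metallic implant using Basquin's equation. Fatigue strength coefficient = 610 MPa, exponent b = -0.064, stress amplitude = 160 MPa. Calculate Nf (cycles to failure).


sigma_a = sigma_f' * (2Nf)^b
2Nf = (sigma_a/sigma_f')^(1/b)
2Nf = (160/610)^(1/-0.064)
2Nf = 1.2061573e+09
Nf = 6.0308e+08


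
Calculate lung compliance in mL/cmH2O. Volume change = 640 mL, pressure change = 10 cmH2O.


C = dV / dP
C = 640 / 10
C = 64 mL/cmH2O


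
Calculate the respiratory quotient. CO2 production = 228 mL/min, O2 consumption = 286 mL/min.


RQ = VCO2 / VO2
RQ = 228 / 286
RQ = 0.7972


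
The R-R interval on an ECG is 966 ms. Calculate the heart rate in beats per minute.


HR = 60 / RR_interval(s)
RR = 966 ms = 0.966 s
HR = 60 / 0.966 = 62.11 bpm


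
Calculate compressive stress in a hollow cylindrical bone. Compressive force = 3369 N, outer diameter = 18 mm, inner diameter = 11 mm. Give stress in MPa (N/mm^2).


A = pi*(r_o^2 - r_i^2)
r_o = 9 mm, r_i = 5.5 mm
A = 159.436 mm^2
sigma = F/A = 3369 / 159.436
sigma = 21.13 MPa


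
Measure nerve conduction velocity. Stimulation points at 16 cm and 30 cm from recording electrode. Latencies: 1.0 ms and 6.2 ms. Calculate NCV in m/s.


Distance = (30 - 16) / 100 = 0.14 m
dt = (6.2 - 1.0) / 1000 = 0.0052 s
NCV = dist / dt = 26.92 m/s


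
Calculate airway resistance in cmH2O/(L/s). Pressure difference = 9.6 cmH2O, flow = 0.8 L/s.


R = dP / flow
R = 9.6 / 0.8
R = 12 cmH2O/(L/s)


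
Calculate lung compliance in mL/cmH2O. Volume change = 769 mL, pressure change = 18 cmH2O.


C = dV / dP
C = 769 / 18
C = 42.72 mL/cmH2O


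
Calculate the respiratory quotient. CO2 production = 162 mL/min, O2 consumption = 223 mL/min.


RQ = VCO2 / VO2
RQ = 162 / 223
RQ = 0.7265


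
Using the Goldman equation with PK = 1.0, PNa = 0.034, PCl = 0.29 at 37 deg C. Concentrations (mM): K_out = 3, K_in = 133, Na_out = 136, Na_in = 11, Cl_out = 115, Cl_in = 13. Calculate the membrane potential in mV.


Vm = (RT/F)*ln((PK*Ko + PNa*Nao + PCl*Cli)/(PK*Ki + PNa*Nai + PCl*Clo))
Numer = 11.394, Denom = 166.724
Vm = -71.71 mV


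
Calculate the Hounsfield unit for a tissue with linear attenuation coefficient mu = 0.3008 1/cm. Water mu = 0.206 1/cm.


HU = ((mu_tissue - mu_water) / mu_water) * 1000
HU = ((0.3008 - 0.206) / 0.206) * 1000
HU = 460.2


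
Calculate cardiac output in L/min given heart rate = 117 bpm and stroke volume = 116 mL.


CO = HR * SV
CO = 117 * 116 / 1000
CO = 13.57 L/min


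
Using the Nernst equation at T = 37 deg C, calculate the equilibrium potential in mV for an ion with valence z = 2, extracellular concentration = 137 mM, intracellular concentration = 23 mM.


E = (RT/(zF)) * ln(C_out/C_in)
T = 37 + 273.15 = 310.15 K
E = (8.314 * 310.15 / (2 * 96485)) * ln(137/23)
E = 23.85 mV


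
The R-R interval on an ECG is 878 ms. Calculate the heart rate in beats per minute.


HR = 60 / RR_interval(s)
RR = 878 ms = 0.878 s
HR = 60 / 0.878 = 68.34 bpm


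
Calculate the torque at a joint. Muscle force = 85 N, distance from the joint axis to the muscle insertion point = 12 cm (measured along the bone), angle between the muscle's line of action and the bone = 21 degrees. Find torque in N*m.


Torque = F * d * sin(theta)   (moment arm = d*sin(theta))
d = 12 cm = 0.12 m
Torque = 85 * 0.12 * sin(21)
Torque = 3.655 N*m


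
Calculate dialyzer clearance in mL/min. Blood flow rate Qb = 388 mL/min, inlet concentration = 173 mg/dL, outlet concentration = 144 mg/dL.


K = Qb * (Cb_in - Cb_out) / Cb_in
K = 388 * (173 - 144) / 173
K = 65.04 mL/min


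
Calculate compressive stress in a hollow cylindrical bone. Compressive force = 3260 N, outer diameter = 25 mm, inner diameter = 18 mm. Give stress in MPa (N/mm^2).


A = pi*(r_o^2 - r_i^2)
r_o = 12.5 mm, r_i = 9 mm
A = 236.405 mm^2
sigma = F/A = 3260 / 236.405
sigma = 13.79 MPa


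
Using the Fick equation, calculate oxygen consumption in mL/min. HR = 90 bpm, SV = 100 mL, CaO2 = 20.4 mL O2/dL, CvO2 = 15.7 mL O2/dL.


CO = HR*SV = 90*100/1000 = 9 L/min
a-v O2 diff = 20.4 - 15.7 = 4.7 mL/dL
VO2 = CO * (CaO2-CvO2) * 10 dL/L
VO2 = 9 * 4.7 * 10
VO2 = 423 mL/min


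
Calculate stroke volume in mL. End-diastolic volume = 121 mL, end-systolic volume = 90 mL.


SV = EDV - ESV
SV = 121 - 90
SV = 31 mL


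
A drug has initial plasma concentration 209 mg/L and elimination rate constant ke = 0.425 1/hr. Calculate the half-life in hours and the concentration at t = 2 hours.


t_half = ln(2) / ke = 0.693147 / 0.425 = 1.631 hr
C(t) = C0 * exp(-ke*t) = 209 * exp(-0.425*2)
C(2) = 89.33 mg/L


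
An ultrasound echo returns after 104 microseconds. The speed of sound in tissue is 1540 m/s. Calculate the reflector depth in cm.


depth = c * t / 2
t = 104 us = 1.0400e-04 s
depth = 1540 * 1.0400e-04 / 2
depth = 0.08008 m = 8.008 cm


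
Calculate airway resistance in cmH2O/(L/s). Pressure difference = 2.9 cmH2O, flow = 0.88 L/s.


R = dP / flow
R = 2.9 / 0.88
R = 3.295 cmH2O/(L/s)


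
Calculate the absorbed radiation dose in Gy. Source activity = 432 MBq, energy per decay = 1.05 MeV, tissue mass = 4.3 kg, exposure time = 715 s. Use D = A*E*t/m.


A = 432 MBq = 4.3200e+08 Bq
E = 1.05 MeV = 1.6821e-13 J
D = A*E*t/m = 4.3200e+08*1.6821e-13*715/4.3
D = 0.01208 Gy


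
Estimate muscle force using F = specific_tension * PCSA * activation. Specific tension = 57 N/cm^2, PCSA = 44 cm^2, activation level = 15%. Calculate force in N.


F = sigma * PCSA * activation
F = 57 * 44 * 0.15
F = 376.2 N


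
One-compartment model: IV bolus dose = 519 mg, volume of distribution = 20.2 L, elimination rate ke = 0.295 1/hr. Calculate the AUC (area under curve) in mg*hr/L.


C0 = Dose/Vd = 519/20.2 = 25.6931 mg/L
AUC = C0/ke = 25.6931/0.295
AUC = 87.1 mg*hr/L


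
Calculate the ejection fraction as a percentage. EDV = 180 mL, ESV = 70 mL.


SV = EDV - ESV = 180 - 70 = 110 mL
EF = SV/EDV * 100 = 110/180 * 100
EF = 61.11%


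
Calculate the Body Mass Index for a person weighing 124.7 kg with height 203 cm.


BMI = weight / height^2
height = 203 cm = 2.03 m
BMI = 124.7 / 2.03^2
BMI = 30.26 kg/m^2


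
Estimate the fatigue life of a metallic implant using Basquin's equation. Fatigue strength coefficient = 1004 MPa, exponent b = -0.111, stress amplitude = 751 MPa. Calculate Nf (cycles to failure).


sigma_a = sigma_f' * (2Nf)^b
2Nf = (sigma_a/sigma_f')^(1/b)
2Nf = (751/1004)^(1/-0.111)
2Nf = 13.676657
Nf = 6.838


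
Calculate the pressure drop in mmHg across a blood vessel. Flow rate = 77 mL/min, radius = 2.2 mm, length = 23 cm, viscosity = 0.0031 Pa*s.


dP = 8*mu*L*Q / (pi*r^4)
Q = 77 mL/min = 1.28333e-06 m^3/s
dP = 99.4666 Pa = 99.4666 / 133.322 mmHg = 0.7461 mmHg


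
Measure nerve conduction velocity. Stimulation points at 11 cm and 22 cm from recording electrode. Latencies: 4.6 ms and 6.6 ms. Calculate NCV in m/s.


Distance = (22 - 11) / 100 = 0.11 m
dt = (6.6 - 4.6) / 1000 = 0.002 s
NCV = dist / dt = 55 m/s


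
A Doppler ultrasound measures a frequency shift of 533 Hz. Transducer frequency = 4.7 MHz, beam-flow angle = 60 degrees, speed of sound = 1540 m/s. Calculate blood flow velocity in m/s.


v = fd * c / (2 * f0 * cos(theta))
v = 533 * 1540 / (2 * 4.7000e+06 * cos(60))
v = 0.1746 m/s


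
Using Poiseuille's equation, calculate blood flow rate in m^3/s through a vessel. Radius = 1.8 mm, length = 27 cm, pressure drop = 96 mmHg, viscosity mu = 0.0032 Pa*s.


Q = pi*r^4*dP / (8*mu*L)
r = 0.0018 m, L = 0.27 m
dP = 96 mmHg = 12798.912 Pa
Q = 6.1067e-05 m^3/s


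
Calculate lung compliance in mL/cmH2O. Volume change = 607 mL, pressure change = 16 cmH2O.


C = dV / dP
C = 607 / 16
C = 37.94 mL/cmH2O


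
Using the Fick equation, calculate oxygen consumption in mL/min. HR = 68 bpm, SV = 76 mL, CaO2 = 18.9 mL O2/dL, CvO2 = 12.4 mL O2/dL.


CO = HR*SV = 68*76/1000 = 5.168 L/min
a-v O2 diff = 18.9 - 12.4 = 6.5 mL/dL
VO2 = CO * (CaO2-CvO2) * 10 dL/L
VO2 = 5.168 * 6.5 * 10
VO2 = 335.9 mL/min


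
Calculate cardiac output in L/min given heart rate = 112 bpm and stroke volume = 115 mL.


CO = HR * SV
CO = 112 * 115 / 1000
CO = 12.88 L/min


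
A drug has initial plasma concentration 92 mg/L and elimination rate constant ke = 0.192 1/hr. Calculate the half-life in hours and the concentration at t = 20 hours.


t_half = ln(2) / ke = 0.693147 / 0.192 = 3.61 hr
C(t) = C0 * exp(-ke*t) = 92 * exp(-0.192*20)
C(20) = 1.977 mg/L


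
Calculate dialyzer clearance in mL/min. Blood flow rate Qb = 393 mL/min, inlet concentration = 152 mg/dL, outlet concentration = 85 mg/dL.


K = Qb * (Cb_in - Cb_out) / Cb_in
K = 393 * (152 - 85) / 152
K = 173.2 mL/min


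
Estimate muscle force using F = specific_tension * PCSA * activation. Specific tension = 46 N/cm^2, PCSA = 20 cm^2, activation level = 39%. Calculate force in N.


F = sigma * PCSA * activation
F = 46 * 20 * 0.39
F = 358.8 N


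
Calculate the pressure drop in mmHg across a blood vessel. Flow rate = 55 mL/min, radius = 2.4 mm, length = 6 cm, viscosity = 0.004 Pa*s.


dP = 8*mu*L*Q / (pi*r^4)
Q = 55 mL/min = 9.16667e-07 m^3/s
dP = 16.8857 Pa = 16.8857 / 133.322 mmHg = 0.1267 mmHg


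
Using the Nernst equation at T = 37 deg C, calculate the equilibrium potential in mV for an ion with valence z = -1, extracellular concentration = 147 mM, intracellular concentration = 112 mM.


E = (RT/(zF)) * ln(C_out/C_in)
T = 37 + 273.15 = 310.15 K
E = (8.314 * 310.15 / (-1 * 96485)) * ln(147/112)
E = -7.268 mV


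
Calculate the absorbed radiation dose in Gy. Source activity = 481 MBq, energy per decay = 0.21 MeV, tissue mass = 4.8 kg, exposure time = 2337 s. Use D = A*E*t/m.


A = 481 MBq = 4.8100e+08 Bq
E = 0.21 MeV = 3.3642e-14 J
D = A*E*t/m = 4.8100e+08*3.3642e-14*2337/4.8
D = 0.007879 Gy


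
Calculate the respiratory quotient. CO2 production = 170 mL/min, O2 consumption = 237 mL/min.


RQ = VCO2 / VO2
RQ = 170 / 237
RQ = 0.7173


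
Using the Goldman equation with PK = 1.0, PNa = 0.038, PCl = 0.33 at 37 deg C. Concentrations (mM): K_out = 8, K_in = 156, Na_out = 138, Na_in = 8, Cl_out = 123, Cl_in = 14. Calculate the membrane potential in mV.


Vm = (RT/F)*ln((PK*Ko + PNa*Nao + PCl*Cli)/(PK*Ki + PNa*Nai + PCl*Clo))
Numer = 17.864, Denom = 196.894
Vm = -64.14 mV


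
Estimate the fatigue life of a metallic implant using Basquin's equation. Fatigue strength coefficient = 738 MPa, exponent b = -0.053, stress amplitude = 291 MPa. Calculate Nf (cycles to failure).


sigma_a = sigma_f' * (2Nf)^b
2Nf = (sigma_a/sigma_f')^(1/b)
2Nf = (291/738)^(1/-0.053)
2Nf = 42240010
Nf = 2.1120e+07


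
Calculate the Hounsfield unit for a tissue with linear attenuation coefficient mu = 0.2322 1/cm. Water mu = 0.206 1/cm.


HU = ((mu_tissue - mu_water) / mu_water) * 1000
HU = ((0.2322 - 0.206) / 0.206) * 1000
HU = 127.2


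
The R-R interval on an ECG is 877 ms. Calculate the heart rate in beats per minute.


HR = 60 / RR_interval(s)
RR = 877 ms = 0.877 s
HR = 60 / 0.877 = 68.42 bpm


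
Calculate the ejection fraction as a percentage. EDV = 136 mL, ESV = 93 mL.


SV = EDV - ESV = 136 - 93 = 43 mL
EF = SV/EDV * 100 = 43/136 * 100
EF = 31.62%


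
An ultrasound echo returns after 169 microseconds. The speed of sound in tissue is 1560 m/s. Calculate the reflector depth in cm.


depth = c * t / 2
t = 169 us = 1.6900e-04 s
depth = 1560 * 1.6900e-04 / 2
depth = 0.13182 m = 13.182 cm


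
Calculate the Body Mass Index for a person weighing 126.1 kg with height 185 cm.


BMI = weight / height^2
height = 185 cm = 1.85 m
BMI = 126.1 / 1.85^2
BMI = 36.84 kg/m^2


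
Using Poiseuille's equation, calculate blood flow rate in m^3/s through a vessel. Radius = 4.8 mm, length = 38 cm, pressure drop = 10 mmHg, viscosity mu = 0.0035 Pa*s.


Q = pi*r^4*dP / (8*mu*L)
r = 0.0048 m, L = 0.38 m
dP = 10 mmHg = 1333.22 Pa
Q = 2.0897e-04 m^3/s
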